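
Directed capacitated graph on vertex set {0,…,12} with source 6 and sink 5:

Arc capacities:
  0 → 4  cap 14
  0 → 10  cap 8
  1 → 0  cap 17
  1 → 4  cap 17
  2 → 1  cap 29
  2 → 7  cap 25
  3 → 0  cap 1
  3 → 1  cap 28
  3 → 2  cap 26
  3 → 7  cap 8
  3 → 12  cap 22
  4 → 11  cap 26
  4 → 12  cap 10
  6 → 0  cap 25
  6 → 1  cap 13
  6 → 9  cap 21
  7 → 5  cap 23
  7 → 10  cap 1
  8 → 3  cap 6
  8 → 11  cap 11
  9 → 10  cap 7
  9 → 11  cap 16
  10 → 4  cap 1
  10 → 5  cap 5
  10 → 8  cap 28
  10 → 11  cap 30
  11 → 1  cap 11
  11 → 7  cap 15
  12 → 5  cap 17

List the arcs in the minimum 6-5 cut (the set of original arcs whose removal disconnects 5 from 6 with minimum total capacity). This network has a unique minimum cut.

augment #1: 6→0→10→5 push 5
augment #2: 6→0→4→12→5 push 10
augment #3: 6→9→11→7→5 push 15
augment #4: 6→0→10→8→3→7→5 push 3
augment #5: 6→9→10→8→3→7→5 push 3
max flow = 36; residual-reachable set from 6 gives S-side
cut edges (S→T): {(4,12), (8,3), (10,5), (11,7)} total cap 36

Min-cut arcs: {(4,12), (8,3), (10,5), (11,7)} (total capacity 36)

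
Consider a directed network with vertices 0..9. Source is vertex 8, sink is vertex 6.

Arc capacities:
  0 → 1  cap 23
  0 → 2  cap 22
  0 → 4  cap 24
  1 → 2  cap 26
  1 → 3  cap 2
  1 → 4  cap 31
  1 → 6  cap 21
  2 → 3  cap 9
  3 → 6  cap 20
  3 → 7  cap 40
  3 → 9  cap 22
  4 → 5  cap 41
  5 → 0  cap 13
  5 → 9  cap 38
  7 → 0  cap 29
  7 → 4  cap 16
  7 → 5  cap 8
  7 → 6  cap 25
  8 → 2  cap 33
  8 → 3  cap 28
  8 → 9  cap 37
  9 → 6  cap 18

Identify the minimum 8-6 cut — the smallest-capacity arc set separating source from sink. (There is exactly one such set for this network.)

augment #1: 8→3→6 push 20
augment #2: 8→9→6 push 18
augment #3: 8→3→7→6 push 8
augment #4: 8→2→3→7→6 push 9
max flow = 55; residual-reachable set from 8 gives S-side
cut edges (S→T): {(2,3), (8,3), (9,6)} total cap 55

Min-cut arcs: {(2,3), (8,3), (9,6)} (total capacity 55)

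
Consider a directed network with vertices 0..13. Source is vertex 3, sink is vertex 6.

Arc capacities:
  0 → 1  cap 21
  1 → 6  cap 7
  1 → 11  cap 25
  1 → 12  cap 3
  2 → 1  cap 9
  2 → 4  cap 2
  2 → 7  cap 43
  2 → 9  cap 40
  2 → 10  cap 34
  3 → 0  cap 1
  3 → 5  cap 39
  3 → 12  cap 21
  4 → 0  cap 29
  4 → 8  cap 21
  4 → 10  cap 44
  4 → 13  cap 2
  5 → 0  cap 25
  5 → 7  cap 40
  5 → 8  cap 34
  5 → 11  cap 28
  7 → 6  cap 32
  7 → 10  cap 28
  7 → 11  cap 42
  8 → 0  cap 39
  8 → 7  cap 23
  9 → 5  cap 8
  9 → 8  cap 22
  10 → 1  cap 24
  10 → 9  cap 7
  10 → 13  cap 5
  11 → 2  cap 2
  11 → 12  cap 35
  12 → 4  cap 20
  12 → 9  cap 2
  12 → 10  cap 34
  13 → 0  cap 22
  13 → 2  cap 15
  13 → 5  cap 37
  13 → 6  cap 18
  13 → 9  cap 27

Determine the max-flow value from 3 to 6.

Maximum flow value: 46

augment #1: 3→0→1→6 bottleneck 1, total now 1
augment #2: 3→5→7→6 bottleneck 32, total now 33
augment #3: 3→5→0→1→6 bottleneck 6, total now 39
augment #4: 3→12→4→13→6 bottleneck 2, total now 41
augment #5: 3→12→10→13→6 bottleneck 5, total now 46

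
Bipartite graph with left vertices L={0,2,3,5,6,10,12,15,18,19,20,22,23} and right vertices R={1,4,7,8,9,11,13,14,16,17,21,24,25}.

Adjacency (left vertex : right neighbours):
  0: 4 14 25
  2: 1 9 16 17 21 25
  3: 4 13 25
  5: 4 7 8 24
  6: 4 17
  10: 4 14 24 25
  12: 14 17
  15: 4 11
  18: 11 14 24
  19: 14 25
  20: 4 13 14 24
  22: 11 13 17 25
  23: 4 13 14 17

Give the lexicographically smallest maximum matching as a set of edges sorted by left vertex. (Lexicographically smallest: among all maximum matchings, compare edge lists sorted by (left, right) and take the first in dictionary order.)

|M| = 9 (so the lex-smallest maximum matching has 9 edges)
process left vertices in ascending order; for each, take the smallest-labelled available neighbour that still permits 9 edges overall, or leave it unmatched if none does
lex-smallest matching: {0-4, 2-1, 3-13, 5-7, 6-17, 10-14, 15-11, 18-24, 19-25}

Lex-smallest maximum matching: {(0,4), (2,1), (3,13), (5,7), (6,17), (10,14), (15,11), (18,24), (19,25)}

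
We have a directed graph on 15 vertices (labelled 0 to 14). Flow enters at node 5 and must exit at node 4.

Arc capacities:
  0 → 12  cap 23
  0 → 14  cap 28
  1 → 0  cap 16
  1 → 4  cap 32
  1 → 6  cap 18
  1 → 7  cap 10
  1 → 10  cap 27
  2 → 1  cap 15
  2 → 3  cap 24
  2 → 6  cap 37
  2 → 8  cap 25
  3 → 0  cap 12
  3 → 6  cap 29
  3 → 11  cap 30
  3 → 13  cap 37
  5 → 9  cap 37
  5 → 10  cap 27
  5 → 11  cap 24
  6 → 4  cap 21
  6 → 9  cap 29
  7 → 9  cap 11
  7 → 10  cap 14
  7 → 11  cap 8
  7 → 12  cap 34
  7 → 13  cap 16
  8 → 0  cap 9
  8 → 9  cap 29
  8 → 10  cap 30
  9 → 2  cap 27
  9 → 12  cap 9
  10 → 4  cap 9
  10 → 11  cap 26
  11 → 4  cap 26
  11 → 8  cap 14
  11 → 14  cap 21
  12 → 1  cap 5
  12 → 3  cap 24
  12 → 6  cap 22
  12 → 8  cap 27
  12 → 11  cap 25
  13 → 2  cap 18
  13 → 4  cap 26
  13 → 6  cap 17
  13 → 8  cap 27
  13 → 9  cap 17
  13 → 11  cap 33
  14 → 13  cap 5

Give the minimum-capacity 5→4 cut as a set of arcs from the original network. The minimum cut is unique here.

Min-cut arcs: {(8,0), (9,2), (9,12), (10,4), (11,4), (14,13)} (total capacity 85)

augment #1: 5→10→4 push 9
augment #2: 5→11→4 push 24
augment #3: 5→10→11→4 push 2
augment #4: 5→9→2→1→4 push 15
augment #5: 5→9→2→6→4 push 12
augment #6: 5→9→12→1→4 push 5
augment #7: 5→9→12→6→4 push 4
augment #8: 5→10→11→14→13→4 push 5
augment #9: 5→10→11→8→0→12→6→4 push 5
augment #10: 5→10→11→8→0→12→3→13→4 push 4
max flow = 85; residual-reachable set from 5 gives S-side
cut edges (S→T): {(8,0), (9,2), (9,12), (10,4), (11,4), (14,13)} total cap 85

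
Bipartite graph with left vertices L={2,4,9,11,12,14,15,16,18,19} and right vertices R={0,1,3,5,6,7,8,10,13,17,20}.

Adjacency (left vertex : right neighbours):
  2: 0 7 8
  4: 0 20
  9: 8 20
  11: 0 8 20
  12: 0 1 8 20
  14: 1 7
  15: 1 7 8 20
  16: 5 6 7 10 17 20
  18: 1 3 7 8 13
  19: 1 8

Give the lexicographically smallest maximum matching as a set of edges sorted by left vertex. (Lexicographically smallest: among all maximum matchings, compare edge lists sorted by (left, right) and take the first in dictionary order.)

Lex-smallest maximum matching: {(2,0), (4,20), (9,8), (12,1), (14,7), (16,5), (18,3)}

|M| = 7 (so the lex-smallest maximum matching has 7 edges)
process left vertices in ascending order; for each, take the smallest-labelled available neighbour that still permits 7 edges overall, or leave it unmatched if none does
lex-smallest matching: {2-0, 4-20, 9-8, 12-1, 14-7, 16-5, 18-3}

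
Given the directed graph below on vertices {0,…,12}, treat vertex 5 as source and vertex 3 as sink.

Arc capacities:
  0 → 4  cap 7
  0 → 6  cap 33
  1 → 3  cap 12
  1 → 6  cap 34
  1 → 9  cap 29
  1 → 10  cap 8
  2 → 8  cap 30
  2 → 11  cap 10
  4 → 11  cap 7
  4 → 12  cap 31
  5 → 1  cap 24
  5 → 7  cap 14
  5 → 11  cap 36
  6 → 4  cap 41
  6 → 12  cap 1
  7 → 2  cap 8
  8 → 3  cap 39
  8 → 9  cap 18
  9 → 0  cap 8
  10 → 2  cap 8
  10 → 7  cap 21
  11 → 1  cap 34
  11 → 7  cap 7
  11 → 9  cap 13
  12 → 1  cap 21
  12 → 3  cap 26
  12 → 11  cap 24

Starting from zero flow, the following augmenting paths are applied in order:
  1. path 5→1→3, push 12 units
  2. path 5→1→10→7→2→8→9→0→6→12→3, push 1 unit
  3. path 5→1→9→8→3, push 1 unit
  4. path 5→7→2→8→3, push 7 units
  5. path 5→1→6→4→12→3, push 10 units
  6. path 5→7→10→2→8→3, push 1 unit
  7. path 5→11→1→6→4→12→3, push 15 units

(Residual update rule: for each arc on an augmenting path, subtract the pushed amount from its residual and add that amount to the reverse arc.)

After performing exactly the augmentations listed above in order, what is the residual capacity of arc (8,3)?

after path 1 (5→1→3, push 12): res(8,3)=39
after path 2 (5→1→10→7→2→8→9→0→6→12→3, push 1): res(8,3)=39
after path 3 (5→1→9→8→3, push 1): res(8,3)=38
after path 4 (5→7→2→8→3, push 7): res(8,3)=31
after path 5 (5→1→6→4→12→3, push 10): res(8,3)=31
after path 6 (5→7→10→2→8→3, push 1): res(8,3)=30
after path 7 (5→11→1→6→4→12→3, push 15): res(8,3)=30

Residual capacity of (8,3): 30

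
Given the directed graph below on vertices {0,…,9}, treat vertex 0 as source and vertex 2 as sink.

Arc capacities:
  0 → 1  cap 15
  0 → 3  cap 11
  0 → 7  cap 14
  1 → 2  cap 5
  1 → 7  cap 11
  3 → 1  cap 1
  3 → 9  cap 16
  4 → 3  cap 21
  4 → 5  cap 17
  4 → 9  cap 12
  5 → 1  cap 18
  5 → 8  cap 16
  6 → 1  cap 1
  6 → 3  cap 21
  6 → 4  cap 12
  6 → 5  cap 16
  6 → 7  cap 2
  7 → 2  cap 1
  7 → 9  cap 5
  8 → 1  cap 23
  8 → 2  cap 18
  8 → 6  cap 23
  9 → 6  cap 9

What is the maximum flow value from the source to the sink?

Maximum flow value: 15

augment #1: 0→1→2 bottleneck 5, total now 5
augment #2: 0→7→2 bottleneck 1, total now 6
augment #3: 0→3→9→6→5→8→2 bottleneck 9, total now 15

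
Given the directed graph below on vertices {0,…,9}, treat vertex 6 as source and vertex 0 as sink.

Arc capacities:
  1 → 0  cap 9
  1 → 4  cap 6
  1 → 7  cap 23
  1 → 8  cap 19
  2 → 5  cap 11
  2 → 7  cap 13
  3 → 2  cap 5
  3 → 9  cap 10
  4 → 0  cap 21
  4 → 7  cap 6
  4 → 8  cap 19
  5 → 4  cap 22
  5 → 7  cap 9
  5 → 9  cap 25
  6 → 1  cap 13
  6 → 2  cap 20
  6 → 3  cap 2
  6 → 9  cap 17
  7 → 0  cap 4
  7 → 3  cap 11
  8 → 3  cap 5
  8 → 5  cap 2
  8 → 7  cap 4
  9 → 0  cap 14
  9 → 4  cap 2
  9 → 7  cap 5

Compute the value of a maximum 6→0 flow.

augment #1: 6→1→0 bottleneck 9, total now 9
augment #2: 6→9→0 bottleneck 14, total now 23
augment #3: 6→1→4→0 bottleneck 4, total now 27
augment #4: 6→2→7→0 bottleneck 4, total now 31
augment #5: 6→9→4→0 bottleneck 2, total now 33
augment #6: 6→2→5→4→0 bottleneck 11, total now 44

Maximum flow value: 44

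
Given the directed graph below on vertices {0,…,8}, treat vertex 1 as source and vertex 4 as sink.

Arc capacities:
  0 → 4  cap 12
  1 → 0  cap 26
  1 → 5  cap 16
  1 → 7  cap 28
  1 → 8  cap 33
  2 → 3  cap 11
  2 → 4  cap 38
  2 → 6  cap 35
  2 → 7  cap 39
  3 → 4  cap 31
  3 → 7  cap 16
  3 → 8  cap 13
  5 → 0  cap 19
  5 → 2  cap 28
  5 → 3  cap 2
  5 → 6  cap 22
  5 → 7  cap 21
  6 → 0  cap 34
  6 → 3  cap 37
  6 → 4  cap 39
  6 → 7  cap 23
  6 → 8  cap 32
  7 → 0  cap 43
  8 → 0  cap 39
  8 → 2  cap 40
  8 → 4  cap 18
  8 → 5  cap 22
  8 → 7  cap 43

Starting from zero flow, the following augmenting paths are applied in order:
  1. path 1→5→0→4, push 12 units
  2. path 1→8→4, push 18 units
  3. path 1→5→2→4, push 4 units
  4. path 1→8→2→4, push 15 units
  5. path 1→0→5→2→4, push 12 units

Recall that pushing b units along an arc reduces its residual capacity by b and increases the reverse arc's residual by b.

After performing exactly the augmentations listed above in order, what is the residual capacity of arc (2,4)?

Residual capacity of (2,4): 7

after path 1 (1→5→0→4, push 12): res(2,4)=38
after path 2 (1→8→4, push 18): res(2,4)=38
after path 3 (1→5→2→4, push 4): res(2,4)=34
after path 4 (1→8→2→4, push 15): res(2,4)=19
after path 5 (1→0→5→2→4, push 12): res(2,4)=7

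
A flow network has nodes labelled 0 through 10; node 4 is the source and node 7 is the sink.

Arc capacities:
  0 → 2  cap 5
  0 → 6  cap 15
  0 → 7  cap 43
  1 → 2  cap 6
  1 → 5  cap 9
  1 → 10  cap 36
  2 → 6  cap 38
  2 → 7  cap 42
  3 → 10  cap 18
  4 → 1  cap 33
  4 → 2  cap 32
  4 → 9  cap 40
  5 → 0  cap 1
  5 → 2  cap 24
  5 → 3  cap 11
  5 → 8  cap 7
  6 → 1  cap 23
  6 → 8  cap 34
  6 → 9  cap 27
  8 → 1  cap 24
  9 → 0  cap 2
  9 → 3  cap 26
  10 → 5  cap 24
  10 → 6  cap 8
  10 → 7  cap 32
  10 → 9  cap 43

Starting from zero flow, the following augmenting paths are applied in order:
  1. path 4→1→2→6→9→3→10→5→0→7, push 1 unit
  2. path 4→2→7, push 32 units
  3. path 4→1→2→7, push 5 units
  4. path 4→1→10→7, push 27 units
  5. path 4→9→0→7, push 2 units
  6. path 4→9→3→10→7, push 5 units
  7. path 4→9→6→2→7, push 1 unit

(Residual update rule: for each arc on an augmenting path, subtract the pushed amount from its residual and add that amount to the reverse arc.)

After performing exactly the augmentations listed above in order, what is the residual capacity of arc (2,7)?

after path 1 (4→1→2→6→9→3→10→5→0→7, push 1): res(2,7)=42
after path 2 (4→2→7, push 32): res(2,7)=10
after path 3 (4→1→2→7, push 5): res(2,7)=5
after path 4 (4→1→10→7, push 27): res(2,7)=5
after path 5 (4→9→0→7, push 2): res(2,7)=5
after path 6 (4→9→3→10→7, push 5): res(2,7)=5
after path 7 (4→9→6→2→7, push 1): res(2,7)=4

Residual capacity of (2,7): 4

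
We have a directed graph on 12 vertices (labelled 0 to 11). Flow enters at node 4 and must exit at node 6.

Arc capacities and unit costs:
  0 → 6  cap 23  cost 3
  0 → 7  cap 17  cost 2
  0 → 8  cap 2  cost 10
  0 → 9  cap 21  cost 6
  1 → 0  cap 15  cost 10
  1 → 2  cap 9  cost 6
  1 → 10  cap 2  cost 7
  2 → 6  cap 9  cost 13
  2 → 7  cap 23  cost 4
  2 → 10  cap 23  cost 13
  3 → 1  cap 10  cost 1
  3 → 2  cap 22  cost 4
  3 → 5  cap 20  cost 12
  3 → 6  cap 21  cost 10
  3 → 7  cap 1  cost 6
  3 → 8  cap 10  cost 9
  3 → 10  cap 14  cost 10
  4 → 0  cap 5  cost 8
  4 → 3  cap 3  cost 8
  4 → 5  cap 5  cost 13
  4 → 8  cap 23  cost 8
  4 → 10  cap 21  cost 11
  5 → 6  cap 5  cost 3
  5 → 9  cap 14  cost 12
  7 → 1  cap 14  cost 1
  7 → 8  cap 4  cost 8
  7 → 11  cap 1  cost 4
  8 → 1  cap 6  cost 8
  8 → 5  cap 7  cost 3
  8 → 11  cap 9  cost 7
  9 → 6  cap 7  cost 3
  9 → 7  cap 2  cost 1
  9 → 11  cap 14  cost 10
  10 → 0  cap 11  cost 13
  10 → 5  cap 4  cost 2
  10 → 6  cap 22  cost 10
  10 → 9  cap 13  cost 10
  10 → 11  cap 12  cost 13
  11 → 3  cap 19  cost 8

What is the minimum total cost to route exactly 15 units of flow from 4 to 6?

shortest-cost path #1: 4→0→6 push 5 @ unit cost 11 (adds 55)
shortest-cost path #2: 4→8→5→6 push 5 @ unit cost 14 (adds 70)
shortest-cost path #3: 4→3→6 push 3 @ unit cost 18 (adds 54)
shortest-cost path #4: 4→10→6 push 2 @ unit cost 21 (adds 42)
total cost = 221

Minimum cost for 15 units: 221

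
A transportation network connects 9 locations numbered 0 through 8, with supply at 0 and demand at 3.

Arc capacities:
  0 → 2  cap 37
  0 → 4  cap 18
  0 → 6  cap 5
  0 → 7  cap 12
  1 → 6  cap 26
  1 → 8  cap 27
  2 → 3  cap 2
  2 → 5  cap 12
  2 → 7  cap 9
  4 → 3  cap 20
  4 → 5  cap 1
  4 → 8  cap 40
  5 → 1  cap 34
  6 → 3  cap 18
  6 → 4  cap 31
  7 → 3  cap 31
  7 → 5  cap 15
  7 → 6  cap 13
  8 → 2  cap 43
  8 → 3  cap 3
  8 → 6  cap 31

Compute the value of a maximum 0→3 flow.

augment #1: 0→2→3 bottleneck 2, total now 2
augment #2: 0→4→3 bottleneck 18, total now 20
augment #3: 0→6→3 bottleneck 5, total now 25
augment #4: 0→7→3 bottleneck 12, total now 37
augment #5: 0→2→7→3 bottleneck 9, total now 46
augment #6: 0→2→5→1→6→3 bottleneck 12, total now 58

Maximum flow value: 58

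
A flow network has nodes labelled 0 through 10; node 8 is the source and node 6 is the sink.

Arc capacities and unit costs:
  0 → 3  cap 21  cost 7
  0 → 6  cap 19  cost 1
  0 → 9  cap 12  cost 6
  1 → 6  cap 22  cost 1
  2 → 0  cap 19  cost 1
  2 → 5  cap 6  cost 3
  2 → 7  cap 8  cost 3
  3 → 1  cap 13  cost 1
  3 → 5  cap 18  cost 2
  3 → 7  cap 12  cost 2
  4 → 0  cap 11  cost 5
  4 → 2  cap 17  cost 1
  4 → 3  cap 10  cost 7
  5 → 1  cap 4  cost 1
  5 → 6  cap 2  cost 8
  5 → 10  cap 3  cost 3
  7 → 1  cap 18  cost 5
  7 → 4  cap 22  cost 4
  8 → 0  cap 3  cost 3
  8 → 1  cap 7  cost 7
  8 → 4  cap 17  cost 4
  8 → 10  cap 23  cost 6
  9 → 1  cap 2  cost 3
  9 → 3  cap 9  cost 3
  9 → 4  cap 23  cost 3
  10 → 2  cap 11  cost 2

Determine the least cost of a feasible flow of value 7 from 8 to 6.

Minimum cost for 7 units: 40

shortest-cost path #1: 8→0→6 push 3 @ unit cost 4 (adds 12)
shortest-cost path #2: 8→4→2→0→6 push 4 @ unit cost 7 (adds 28)
total cost = 40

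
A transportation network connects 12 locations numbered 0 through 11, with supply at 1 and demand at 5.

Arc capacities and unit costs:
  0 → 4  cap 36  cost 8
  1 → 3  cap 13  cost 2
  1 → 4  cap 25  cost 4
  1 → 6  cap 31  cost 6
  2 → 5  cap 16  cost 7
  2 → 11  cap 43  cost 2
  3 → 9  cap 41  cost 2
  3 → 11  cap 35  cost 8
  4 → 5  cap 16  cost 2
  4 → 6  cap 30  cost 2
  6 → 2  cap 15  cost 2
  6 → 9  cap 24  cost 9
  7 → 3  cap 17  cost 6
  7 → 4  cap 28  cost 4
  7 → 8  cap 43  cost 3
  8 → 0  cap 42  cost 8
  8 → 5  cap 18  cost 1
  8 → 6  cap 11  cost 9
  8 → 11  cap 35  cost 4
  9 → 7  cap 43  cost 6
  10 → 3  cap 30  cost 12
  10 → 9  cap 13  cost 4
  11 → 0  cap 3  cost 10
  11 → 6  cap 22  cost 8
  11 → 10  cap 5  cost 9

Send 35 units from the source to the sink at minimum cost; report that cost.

shortest-cost path #1: 1→4→5 push 16 @ unit cost 6 (adds 96)
shortest-cost path #2: 1→3→9→7→8→5 push 13 @ unit cost 14 (adds 182)
shortest-cost path #3: 1→6→2→5 push 6 @ unit cost 15 (adds 90)
total cost = 368

Minimum cost for 35 units: 368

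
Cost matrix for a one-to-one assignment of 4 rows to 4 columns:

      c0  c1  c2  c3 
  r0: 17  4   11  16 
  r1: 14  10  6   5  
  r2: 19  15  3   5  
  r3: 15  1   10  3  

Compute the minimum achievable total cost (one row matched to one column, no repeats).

optimal assignment: row0→col1 (cost 4), row1→col0 (cost 14), row2→col2 (cost 3), row3→col3 (cost 3)
total = 4 + 14 + 3 + 3 = 24

Minimum assignment cost: 24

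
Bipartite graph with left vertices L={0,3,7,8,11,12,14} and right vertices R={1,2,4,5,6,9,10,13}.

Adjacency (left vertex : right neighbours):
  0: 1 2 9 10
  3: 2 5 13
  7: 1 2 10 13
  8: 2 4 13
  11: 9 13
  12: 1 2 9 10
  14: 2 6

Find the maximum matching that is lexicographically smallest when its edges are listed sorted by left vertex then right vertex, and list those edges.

|M| = 7 (so the lex-smallest maximum matching has 7 edges)
process left vertices in ascending order; for each, take the smallest-labelled available neighbour that still permits 7 edges overall, or leave it unmatched if none does
lex-smallest matching: {0-1, 3-2, 7-10, 8-4, 11-13, 12-9, 14-6}

Lex-smallest maximum matching: {(0,1), (3,2), (7,10), (8,4), (11,13), (12,9), (14,6)}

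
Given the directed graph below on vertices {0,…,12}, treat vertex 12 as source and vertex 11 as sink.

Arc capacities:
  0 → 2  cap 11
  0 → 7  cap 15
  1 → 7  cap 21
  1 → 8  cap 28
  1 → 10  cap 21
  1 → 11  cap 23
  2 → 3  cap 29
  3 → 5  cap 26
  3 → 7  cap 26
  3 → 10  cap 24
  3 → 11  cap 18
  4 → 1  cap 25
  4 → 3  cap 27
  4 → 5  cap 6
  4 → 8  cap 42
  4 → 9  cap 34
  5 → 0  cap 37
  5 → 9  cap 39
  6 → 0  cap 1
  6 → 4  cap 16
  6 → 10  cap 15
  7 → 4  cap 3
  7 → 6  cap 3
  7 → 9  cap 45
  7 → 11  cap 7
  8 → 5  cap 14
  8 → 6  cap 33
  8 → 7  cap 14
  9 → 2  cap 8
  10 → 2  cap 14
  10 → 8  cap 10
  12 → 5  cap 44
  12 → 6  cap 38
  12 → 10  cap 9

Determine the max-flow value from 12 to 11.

augment #1: 12→5→0→7→11 bottleneck 7, total now 7
augment #2: 12→6→4→1→11 bottleneck 16, total now 23
augment #3: 12→10→2→3→11 bottleneck 9, total now 32
augment #4: 12→5→0→2→3→11 bottleneck 9, total now 41
augment #5: 12→5→0→7→4→1→11 bottleneck 3, total now 44

Maximum flow value: 44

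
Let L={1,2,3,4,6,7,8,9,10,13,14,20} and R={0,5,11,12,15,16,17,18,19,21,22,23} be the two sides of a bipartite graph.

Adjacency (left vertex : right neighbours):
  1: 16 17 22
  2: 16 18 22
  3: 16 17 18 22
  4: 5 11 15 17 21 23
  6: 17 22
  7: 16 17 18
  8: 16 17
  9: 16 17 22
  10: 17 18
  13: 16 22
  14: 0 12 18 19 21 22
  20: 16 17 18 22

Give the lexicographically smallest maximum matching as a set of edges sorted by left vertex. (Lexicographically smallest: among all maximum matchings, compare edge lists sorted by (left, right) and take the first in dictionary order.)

Lex-smallest maximum matching: {(1,16), (2,18), (3,17), (4,5), (6,22), (14,0)}

|M| = 6 (so the lex-smallest maximum matching has 6 edges)
process left vertices in ascending order; for each, take the smallest-labelled available neighbour that still permits 6 edges overall, or leave it unmatched if none does
lex-smallest matching: {1-16, 2-18, 3-17, 4-5, 6-22, 14-0}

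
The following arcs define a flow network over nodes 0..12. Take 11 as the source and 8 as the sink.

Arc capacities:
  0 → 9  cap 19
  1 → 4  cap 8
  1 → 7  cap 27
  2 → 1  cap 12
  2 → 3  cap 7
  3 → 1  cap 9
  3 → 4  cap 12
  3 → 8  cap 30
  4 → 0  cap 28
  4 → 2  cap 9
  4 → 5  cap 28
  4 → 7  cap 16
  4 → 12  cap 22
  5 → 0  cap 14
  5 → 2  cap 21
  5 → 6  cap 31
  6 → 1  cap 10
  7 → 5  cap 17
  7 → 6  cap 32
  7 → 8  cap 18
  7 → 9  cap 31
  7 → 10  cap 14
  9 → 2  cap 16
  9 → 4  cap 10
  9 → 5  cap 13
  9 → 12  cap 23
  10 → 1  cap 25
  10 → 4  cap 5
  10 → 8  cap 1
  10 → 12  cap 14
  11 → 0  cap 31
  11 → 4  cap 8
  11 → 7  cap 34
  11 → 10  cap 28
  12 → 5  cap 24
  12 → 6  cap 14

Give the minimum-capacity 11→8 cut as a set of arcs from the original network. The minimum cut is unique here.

augment #1: 11→7→8 push 18
augment #2: 11→10→8 push 1
augment #3: 11→4→2→3→8 push 7
max flow = 26; residual-reachable set from 11 gives S-side
cut edges (S→T): {(2,3), (7,8), (10,8)} total cap 26

Min-cut arcs: {(2,3), (7,8), (10,8)} (total capacity 26)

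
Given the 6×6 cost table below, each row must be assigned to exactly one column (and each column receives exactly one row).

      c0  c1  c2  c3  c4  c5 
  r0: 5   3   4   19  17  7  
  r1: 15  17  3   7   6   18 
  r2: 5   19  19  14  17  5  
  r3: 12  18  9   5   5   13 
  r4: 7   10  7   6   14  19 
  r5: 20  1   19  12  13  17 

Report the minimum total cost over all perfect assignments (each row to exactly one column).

optimal assignment: row0→col0 (cost 5), row1→col2 (cost 3), row2→col5 (cost 5), row3→col4 (cost 5), row4→col3 (cost 6), row5→col1 (cost 1)
total = 5 + 3 + 5 + 5 + 6 + 1 = 25

Minimum assignment cost: 25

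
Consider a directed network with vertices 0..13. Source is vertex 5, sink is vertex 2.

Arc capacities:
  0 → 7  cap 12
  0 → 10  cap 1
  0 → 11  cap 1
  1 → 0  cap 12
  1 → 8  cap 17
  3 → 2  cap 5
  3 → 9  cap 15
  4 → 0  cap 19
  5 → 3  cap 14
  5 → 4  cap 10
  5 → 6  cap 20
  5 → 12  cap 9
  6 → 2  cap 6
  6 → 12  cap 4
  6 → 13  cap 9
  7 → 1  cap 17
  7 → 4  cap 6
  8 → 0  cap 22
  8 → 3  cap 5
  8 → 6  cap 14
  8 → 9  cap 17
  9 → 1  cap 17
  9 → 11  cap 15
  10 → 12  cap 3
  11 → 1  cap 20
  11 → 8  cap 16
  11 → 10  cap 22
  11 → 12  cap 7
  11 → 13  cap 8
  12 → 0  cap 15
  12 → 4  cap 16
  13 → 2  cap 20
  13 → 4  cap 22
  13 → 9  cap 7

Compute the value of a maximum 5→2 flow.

Maximum flow value: 28

augment #1: 5→3→2 bottleneck 5, total now 5
augment #2: 5→6→2 bottleneck 6, total now 11
augment #3: 5→6→13→2 bottleneck 9, total now 20
augment #4: 5→3→9→11→13→2 bottleneck 8, total now 28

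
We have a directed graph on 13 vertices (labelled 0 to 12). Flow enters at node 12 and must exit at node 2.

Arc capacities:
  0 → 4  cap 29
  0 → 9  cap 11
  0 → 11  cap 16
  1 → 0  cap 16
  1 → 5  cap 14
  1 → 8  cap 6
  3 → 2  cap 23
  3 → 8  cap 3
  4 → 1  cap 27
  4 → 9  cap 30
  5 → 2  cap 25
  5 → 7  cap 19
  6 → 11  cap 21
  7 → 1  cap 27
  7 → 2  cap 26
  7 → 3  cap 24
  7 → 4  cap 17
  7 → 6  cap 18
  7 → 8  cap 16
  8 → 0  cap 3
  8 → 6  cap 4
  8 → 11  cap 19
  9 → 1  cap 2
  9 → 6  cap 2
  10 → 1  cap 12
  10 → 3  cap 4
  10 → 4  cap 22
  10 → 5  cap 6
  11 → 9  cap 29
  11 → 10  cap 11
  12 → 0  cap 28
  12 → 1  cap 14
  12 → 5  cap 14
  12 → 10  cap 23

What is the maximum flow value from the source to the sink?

Maximum flow value: 38

augment #1: 12→5→2 bottleneck 14, total now 14
augment #2: 12→1→5→2 bottleneck 11, total now 25
augment #3: 12→10→3→2 bottleneck 4, total now 29
augment #4: 12→1→5→7→2 bottleneck 3, total now 32
augment #5: 12→10→5→7→2 bottleneck 6, total now 38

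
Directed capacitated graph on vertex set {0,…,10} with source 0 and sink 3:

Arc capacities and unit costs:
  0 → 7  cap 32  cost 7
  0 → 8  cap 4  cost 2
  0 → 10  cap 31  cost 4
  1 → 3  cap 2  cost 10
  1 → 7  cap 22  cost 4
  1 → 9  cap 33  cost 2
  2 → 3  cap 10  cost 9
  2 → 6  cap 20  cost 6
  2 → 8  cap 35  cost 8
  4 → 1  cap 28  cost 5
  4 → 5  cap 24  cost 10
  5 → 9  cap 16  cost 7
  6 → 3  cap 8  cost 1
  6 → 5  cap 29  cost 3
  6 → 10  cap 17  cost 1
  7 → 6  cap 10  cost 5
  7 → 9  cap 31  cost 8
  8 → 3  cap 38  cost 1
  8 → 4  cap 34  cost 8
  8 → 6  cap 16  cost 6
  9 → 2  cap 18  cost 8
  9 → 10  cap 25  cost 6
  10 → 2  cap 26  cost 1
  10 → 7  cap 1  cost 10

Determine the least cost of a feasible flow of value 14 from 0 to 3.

shortest-cost path #1: 0→8→3 push 4 @ unit cost 3 (adds 12)
shortest-cost path #2: 0→10→2→6→3 push 8 @ unit cost 12 (adds 96)
shortest-cost path #3: 0→10→2→3 push 2 @ unit cost 14 (adds 28)
total cost = 136

Minimum cost for 14 units: 136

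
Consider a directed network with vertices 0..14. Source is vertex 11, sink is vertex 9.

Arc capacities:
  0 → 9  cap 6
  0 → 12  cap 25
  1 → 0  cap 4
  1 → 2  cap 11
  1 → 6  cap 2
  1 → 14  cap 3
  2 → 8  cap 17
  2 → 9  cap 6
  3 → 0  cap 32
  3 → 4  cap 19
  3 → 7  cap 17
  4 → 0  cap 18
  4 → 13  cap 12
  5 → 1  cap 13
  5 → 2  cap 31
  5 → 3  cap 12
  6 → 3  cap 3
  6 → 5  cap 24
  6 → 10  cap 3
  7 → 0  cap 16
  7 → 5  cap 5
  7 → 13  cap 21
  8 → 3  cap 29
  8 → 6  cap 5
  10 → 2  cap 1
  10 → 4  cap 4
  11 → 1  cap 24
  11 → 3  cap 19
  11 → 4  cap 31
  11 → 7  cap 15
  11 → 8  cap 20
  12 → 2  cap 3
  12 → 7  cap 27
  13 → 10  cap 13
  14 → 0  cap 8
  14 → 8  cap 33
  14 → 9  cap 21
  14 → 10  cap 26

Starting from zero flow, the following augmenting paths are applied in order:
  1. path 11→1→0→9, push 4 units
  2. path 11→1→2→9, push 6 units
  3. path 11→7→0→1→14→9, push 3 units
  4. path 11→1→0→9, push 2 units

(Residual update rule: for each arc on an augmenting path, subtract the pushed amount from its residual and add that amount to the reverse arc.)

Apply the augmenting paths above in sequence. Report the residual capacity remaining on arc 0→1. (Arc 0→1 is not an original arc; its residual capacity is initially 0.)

after path 1 (11→1→0→9, push 4): res(0,1)=4
after path 2 (11→1→2→9, push 6): res(0,1)=4
after path 3 (11→7→0→1→14→9, push 3): res(0,1)=1
after path 4 (11→1→0→9, push 2): res(0,1)=3

Residual capacity of (0,1): 3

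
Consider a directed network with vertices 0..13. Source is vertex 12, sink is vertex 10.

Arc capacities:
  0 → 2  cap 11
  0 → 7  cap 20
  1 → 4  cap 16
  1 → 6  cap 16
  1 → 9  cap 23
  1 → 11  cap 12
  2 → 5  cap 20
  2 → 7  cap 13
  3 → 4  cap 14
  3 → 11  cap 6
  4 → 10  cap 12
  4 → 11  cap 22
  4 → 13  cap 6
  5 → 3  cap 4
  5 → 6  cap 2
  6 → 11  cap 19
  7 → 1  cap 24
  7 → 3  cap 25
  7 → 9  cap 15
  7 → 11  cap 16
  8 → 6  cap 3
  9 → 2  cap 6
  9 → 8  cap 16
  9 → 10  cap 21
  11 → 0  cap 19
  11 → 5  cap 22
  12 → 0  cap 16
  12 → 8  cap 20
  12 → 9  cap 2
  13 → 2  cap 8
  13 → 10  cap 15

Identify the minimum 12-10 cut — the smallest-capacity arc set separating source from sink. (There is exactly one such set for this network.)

Min-cut arcs: {(8,6), (12,0), (12,9)} (total capacity 21)

augment #1: 12→9→10 push 2
augment #2: 12→0→7→9→10 push 15
augment #3: 12→0→7→1→4→10 push 1
augment #4: 12→8→6→11→5→3→4→10 push 3
max flow = 21; residual-reachable set from 12 gives S-side
cut edges (S→T): {(8,6), (12,0), (12,9)} total cap 21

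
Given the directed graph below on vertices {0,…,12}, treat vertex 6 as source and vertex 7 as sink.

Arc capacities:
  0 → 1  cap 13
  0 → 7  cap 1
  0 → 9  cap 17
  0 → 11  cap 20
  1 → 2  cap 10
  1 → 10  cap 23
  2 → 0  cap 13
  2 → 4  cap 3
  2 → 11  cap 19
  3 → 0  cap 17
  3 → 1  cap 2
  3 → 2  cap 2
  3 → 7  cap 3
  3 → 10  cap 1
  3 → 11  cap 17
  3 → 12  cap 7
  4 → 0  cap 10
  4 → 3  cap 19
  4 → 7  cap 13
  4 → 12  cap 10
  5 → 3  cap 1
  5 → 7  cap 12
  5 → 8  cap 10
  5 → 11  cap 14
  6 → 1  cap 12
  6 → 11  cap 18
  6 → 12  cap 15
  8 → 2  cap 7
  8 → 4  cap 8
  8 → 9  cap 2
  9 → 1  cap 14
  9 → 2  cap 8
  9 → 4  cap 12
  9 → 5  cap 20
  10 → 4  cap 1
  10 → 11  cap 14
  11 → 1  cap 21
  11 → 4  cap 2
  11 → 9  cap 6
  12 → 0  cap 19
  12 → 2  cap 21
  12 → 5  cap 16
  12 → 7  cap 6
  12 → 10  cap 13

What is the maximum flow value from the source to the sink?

Maximum flow value: 34

augment #1: 6→12→7 bottleneck 6, total now 6
augment #2: 6→11→4→7 bottleneck 2, total now 8
augment #3: 6→12→0→7 bottleneck 1, total now 9
augment #4: 6→12→5→7 bottleneck 8, total now 17
augment #5: 6→1→2→4→7 bottleneck 3, total now 20
augment #6: 6→1→10→4→7 bottleneck 1, total now 21
augment #7: 6→11→9→4→7 bottleneck 6, total now 27
augment #8: 6→1→2→0→9→4→7 bottleneck 1, total now 28
augment #9: 6→1→2→0→9→5→7 bottleneck 4, total now 32
augment #10: 6→1→2→0→9→4→3→7 bottleneck 2, total now 34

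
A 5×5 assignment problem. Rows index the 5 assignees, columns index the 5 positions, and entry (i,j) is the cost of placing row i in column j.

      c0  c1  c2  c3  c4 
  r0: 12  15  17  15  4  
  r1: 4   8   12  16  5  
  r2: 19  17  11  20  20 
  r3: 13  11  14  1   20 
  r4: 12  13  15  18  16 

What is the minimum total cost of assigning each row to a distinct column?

Minimum assignment cost: 33

optimal assignment: row0→col4 (cost 4), row1→col0 (cost 4), row2→col2 (cost 11), row3→col3 (cost 1), row4→col1 (cost 13)
total = 4 + 4 + 11 + 1 + 13 = 33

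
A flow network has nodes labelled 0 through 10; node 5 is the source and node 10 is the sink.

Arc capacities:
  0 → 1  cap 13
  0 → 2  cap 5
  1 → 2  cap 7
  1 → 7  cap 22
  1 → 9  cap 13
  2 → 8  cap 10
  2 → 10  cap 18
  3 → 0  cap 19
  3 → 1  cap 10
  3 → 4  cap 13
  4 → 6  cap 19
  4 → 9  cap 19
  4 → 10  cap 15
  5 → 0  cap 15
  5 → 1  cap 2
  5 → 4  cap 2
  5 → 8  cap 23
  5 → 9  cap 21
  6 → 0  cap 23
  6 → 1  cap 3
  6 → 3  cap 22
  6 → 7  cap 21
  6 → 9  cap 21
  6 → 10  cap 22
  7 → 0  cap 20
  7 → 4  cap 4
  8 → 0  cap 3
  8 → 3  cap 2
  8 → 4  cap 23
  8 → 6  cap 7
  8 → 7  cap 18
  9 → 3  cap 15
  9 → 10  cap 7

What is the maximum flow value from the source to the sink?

augment #1: 5→4→10 bottleneck 2, total now 2
augment #2: 5→9→10 bottleneck 7, total now 9
augment #3: 5→0→2→10 bottleneck 5, total now 14
augment #4: 5→1→2→10 bottleneck 2, total now 16
augment #5: 5→8→4→10 bottleneck 13, total now 29
augment #6: 5→8→6→10 bottleneck 7, total now 36
augment #7: 5→0→1→2→10 bottleneck 5, total now 41
augment #8: 5→8→4→6→10 bottleneck 3, total now 44
augment #9: 5→9→3→4→6→10 bottleneck 12, total now 56

Maximum flow value: 56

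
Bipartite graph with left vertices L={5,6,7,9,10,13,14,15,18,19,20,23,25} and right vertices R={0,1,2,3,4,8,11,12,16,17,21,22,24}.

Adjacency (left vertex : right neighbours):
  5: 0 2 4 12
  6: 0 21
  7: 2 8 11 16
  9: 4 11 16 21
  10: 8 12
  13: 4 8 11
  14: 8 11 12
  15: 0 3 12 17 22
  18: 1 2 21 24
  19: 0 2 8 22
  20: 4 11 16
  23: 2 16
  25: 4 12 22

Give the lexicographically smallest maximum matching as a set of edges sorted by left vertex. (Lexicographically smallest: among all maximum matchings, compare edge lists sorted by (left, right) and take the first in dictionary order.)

Lex-smallest maximum matching: {(5,0), (6,21), (7,2), (9,4), (10,8), (13,11), (14,12), (15,3), (18,1), (19,22), (20,16)}

|M| = 11 (so the lex-smallest maximum matching has 11 edges)
process left vertices in ascending order; for each, take the smallest-labelled available neighbour that still permits 11 edges overall, or leave it unmatched if none does
lex-smallest matching: {5-0, 6-21, 7-2, 9-4, 10-8, 13-11, 14-12, 15-3, 18-1, 19-22, 20-16}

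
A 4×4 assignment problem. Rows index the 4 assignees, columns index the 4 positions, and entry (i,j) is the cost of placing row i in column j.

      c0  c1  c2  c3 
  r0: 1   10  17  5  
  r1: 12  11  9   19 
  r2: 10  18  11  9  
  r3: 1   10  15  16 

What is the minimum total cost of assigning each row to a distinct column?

Minimum assignment cost: 28

optimal assignment: row0→col3 (cost 5), row1→col1 (cost 11), row2→col2 (cost 11), row3→col0 (cost 1)
total = 5 + 11 + 11 + 1 = 28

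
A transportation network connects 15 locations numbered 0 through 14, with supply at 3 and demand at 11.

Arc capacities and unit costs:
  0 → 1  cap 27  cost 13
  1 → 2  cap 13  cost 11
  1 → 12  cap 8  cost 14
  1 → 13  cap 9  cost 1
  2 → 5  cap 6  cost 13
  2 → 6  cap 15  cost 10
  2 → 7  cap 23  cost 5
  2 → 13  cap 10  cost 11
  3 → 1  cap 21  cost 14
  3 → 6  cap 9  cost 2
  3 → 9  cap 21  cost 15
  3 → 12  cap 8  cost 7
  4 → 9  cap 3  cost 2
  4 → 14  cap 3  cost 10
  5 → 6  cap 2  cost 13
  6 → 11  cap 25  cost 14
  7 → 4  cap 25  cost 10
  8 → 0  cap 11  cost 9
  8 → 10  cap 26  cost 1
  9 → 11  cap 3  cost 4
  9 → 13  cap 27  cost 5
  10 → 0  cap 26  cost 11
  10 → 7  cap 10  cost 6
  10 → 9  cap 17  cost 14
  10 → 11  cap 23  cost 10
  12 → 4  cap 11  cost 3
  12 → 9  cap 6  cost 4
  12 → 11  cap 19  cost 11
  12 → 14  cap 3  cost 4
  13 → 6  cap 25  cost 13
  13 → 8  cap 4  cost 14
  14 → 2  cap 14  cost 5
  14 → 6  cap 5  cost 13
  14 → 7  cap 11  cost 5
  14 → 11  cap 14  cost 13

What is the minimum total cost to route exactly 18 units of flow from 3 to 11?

Minimum cost for 18 units: 301

shortest-cost path #1: 3→12→9→11 push 3 @ unit cost 15 (adds 45)
shortest-cost path #2: 3→6→11 push 9 @ unit cost 16 (adds 144)
shortest-cost path #3: 3→12→11 push 5 @ unit cost 18 (adds 90)
shortest-cost path #4: 3→9→12→11 push 1 @ unit cost 22 (adds 22)
total cost = 301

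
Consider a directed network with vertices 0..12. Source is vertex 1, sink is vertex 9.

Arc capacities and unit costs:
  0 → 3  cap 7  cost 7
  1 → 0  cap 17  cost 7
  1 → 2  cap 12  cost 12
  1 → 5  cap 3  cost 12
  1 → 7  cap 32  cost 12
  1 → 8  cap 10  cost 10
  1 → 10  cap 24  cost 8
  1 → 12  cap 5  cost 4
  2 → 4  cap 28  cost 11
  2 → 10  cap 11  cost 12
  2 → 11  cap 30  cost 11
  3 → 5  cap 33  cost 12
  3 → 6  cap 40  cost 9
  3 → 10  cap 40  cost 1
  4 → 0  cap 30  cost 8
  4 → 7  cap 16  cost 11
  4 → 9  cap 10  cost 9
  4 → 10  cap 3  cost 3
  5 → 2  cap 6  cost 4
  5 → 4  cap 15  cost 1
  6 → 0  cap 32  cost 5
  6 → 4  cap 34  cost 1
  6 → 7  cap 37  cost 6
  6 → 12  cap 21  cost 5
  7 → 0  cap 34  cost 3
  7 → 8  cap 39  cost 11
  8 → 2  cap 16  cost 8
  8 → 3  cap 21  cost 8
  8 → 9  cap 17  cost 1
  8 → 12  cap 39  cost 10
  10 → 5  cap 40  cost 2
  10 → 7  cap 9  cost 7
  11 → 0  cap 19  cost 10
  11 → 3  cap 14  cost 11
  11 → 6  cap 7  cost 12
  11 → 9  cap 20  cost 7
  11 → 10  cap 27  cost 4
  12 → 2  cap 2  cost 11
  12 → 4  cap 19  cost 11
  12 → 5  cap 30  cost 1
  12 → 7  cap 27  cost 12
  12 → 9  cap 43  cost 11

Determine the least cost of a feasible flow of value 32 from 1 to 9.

Minimum cost for 32 units: 553

shortest-cost path #1: 1→8→9 push 10 @ unit cost 11 (adds 110)
shortest-cost path #2: 1→12→9 push 5 @ unit cost 15 (adds 75)
shortest-cost path #3: 1→10→5→4→9 push 10 @ unit cost 20 (adds 200)
shortest-cost path #4: 1→7→8→9 push 7 @ unit cost 24 (adds 168)
total cost = 553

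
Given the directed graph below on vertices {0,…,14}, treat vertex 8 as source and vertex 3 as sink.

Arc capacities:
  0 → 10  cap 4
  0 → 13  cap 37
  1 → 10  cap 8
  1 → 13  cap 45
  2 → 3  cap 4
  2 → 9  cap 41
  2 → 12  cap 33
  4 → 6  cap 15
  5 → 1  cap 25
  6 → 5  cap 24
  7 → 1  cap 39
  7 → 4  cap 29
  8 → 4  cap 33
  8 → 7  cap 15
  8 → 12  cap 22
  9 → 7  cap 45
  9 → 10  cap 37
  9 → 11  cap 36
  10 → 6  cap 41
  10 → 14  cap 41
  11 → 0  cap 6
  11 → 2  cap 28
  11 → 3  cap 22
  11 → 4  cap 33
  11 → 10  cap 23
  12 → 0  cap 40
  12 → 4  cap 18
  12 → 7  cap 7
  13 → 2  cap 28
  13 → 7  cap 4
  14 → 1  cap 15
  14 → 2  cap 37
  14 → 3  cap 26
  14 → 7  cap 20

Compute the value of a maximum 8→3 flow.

augment #1: 8→7→1→10→14→3 bottleneck 8, total now 8
augment #2: 8→7→1→13→2→3 bottleneck 4, total now 12
augment #3: 8→12→0→10→14→3 bottleneck 4, total now 16
augment #4: 8→7→1→13→2→9→11→3 bottleneck 3, total now 19
augment #5: 8→12→0→13→2→9→11→3 bottleneck 18, total now 37
augment #6: 8→4→6→5→1→13→2→9→11→3 bottleneck 1, total now 38
augment #7: 8→4→6→5→1→13→2→9→10→14→3 bottleneck 2, total now 40

Maximum flow value: 40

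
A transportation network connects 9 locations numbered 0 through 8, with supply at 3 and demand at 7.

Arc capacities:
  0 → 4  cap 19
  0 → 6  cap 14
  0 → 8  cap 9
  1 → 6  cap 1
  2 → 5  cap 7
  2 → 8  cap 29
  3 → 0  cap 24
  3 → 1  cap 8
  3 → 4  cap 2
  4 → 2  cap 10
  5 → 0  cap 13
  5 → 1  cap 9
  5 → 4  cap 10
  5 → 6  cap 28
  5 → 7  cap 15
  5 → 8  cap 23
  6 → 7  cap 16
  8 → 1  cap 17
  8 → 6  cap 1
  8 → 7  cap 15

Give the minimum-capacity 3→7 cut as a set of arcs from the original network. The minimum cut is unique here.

Min-cut arcs: {(1,6), (3,0), (3,4)} (total capacity 27)

augment #1: 3→0→6→7 push 14
augment #2: 3→0→8→7 push 9
augment #3: 3→1→6→7 push 1
augment #4: 3→4→2→5→7 push 2
augment #5: 3→0→4→2→5→7 push 1
max flow = 27; residual-reachable set from 3 gives S-side
cut edges (S→T): {(1,6), (3,0), (3,4)} total cap 27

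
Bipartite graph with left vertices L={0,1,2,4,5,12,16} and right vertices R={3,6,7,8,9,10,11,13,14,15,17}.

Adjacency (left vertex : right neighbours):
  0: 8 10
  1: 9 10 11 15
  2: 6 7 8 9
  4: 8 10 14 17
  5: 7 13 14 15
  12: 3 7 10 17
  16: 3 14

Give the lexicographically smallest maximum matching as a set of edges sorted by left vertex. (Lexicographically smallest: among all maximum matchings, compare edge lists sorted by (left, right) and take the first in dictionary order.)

Lex-smallest maximum matching: {(0,8), (1,9), (2,6), (4,10), (5,7), (12,3), (16,14)}

|M| = 7 (so the lex-smallest maximum matching has 7 edges)
process left vertices in ascending order; for each, take the smallest-labelled available neighbour that still permits 7 edges overall, or leave it unmatched if none does
lex-smallest matching: {0-8, 1-9, 2-6, 4-10, 5-7, 12-3, 16-14}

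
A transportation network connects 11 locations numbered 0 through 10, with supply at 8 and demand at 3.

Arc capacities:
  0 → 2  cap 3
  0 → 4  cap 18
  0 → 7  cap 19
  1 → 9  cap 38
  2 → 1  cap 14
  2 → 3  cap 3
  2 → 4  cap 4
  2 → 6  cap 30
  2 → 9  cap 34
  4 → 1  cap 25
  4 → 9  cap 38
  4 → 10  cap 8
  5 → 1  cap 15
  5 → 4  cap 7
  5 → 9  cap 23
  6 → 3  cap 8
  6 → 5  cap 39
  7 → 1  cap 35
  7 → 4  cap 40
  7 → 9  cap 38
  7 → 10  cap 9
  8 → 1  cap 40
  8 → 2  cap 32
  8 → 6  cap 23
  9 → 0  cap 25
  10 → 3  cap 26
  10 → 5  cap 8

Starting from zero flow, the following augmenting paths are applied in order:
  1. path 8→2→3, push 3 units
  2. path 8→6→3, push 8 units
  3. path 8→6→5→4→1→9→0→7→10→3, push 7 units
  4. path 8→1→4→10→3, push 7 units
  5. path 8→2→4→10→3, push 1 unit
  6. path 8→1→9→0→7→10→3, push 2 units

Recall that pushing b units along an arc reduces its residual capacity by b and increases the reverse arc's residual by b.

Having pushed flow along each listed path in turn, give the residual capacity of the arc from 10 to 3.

after path 1 (8→2→3, push 3): res(10,3)=26
after path 2 (8→6→3, push 8): res(10,3)=26
after path 3 (8→6→5→4→1→9→0→7→10→3, push 7): res(10,3)=19
after path 4 (8→1→4→10→3, push 7): res(10,3)=12
after path 5 (8→2→4→10→3, push 1): res(10,3)=11
after path 6 (8→1→9→0→7→10→3, push 2): res(10,3)=9

Residual capacity of (10,3): 9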